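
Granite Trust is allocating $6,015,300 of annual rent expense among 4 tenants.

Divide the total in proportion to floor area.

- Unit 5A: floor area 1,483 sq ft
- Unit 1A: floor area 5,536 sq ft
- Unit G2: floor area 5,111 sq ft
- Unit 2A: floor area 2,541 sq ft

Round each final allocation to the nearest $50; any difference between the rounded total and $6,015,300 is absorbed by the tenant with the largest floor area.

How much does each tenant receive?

Combined floor area = 14,671.
Proportional shares: Unit 5A 1,483/14,671 × $6,015,300 = 608,049.21; Unit 1A 5,536/14,671 × $6,015,300 = 2,269,831.70; Unit G2 5,111/14,671 × $6,015,300 = 2,095,576.19; Unit 2A 2,541/14,671 × $6,015,300 = 1,041,842.91.
At nearest $50: Unit 5A $608,050; Unit 1A $2,269,850; Unit G2 $2,095,600; Unit 2A $1,041,850. Sum = $6,015,350.
Difference $6,015,300 − $6,015,350 = −$50 applied to largest floor area (Unit 1A): Unit 1A becomes $2,269,800.

Unit 5A: $608,050 | Unit 1A: $2,269,800 | Unit G2: $2,095,600 | Unit 2A: $1,041,850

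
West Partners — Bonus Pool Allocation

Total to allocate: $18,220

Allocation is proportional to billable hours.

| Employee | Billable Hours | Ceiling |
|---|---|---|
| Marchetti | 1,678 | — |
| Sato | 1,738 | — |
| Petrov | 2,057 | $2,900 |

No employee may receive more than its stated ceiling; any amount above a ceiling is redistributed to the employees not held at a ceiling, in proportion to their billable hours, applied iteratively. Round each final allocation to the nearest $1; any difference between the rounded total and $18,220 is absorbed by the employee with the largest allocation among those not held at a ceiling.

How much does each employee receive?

Marchetti: $7,525 | Sato: $7,795 | Petrov: $2,900

Billable hours total: 5,473.
Proportional shares (ignoring caps): Marchetti 5,586.18; Sato 5,785.92; Petrov 6,847.90.
Capped: Petrov ($2,900); remaining pool $15,320 reallocated over remaining billable hours 3,416.
Remaining shares: Marchetti 7,525.46 → $7,525; Sato 7,794.54 → $7,795.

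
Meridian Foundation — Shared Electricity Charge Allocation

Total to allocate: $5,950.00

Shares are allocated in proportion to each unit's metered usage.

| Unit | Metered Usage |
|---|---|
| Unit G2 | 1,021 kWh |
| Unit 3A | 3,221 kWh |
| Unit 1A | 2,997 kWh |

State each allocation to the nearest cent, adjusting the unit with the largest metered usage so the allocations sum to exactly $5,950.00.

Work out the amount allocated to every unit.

Unit G2: $839.20; Unit 3A: $2,647.46; Unit 1A: $2,463.34

Combined metered usage = 1,021 + 3,221 + 2,997 = 7,239.
Proportional shares: Unit G2 839.1974; Unit 3A 2,647.4582; Unit 1A 2,463.3444.
At nearest cent: Unit G2 $839.20; Unit 3A $2,647.46; Unit 1A $2,463.34. Sum = $5,950.00.
No rounding difference to absorb.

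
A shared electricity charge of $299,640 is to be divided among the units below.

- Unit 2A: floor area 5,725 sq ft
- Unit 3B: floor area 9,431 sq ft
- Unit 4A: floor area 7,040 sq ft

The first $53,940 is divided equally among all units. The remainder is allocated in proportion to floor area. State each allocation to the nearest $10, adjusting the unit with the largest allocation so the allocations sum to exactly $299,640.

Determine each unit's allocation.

Unit 2A: $81,350 | Unit 3B: $122,380 | Unit 4A: $95,910

$53,940 shared equally gives $17,980 per unit.
Remainder $245,700 by floor area (total 22,196): Unit 2A 63,373.24 → $63,370; Unit 3B 104,397.04 → $104,400; Unit 4A 77,929.72 → $77,930.
Totals: Unit 2A $17,980 + $63,370 = $81,350; Unit 3B $17,980 + $104,400 = $122,380; Unit 4A $17,980 + $77,930 = $95,910.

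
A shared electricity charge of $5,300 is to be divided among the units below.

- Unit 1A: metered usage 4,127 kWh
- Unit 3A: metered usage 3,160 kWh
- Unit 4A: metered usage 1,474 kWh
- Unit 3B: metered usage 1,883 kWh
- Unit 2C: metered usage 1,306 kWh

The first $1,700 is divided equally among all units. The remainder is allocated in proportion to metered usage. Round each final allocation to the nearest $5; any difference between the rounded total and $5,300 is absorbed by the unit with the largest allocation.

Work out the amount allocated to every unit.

Unit 1A: $1,585 | Unit 3A: $1,290 | Unit 4A: $785 | Unit 3B: $905 | Unit 2C: $735

$1,700 shared equally gives $340 per unit.
Remainder $3,600 by metered usage (total 11,950): Unit 1A 1,243.28 → $1,245; Unit 3A 951.97 → $950; Unit 4A 444.05 → $445; Unit 3B 567.26 → $565; Unit 2C 393.44 → $395.
Totals: Unit 1A $340 + $1,245 = $1,585; Unit 3A $340 + $950 = $1,290; Unit 4A $340 + $445 = $785; Unit 3B $340 + $565 = $905; Unit 2C $340 + $395 = $735.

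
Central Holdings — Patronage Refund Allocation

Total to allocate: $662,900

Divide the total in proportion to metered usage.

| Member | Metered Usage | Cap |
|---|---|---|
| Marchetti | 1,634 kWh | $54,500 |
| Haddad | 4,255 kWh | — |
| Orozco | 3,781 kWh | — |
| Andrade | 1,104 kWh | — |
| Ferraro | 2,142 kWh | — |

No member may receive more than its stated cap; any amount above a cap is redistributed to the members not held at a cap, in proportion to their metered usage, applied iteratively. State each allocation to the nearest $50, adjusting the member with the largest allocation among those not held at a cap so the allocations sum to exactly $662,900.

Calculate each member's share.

Metered usage total: 12,916.
Proportional shares (ignoring caps): Marchetti 83,863.32; Haddad 218,383.36; Orozco 194,055.81; Andrade 56,661.63; Ferraro 109,935.88.
Cap binds for Marchetti ($54,500); remaining pool $608,400 reallocated over remaining metered usage 11,282.
Shares after redistribution: Haddad 229,457.72 → $229,450; Orozco 203,896.51 → $203,900; Andrade 59,534.98 → $59,550; Ferraro 115,510.80 → $115,500.

Marchetti: $54,500 | Haddad: $229,450 | Orozco: $203,900 | Andrade: $59,550 | Ferraro: $115,500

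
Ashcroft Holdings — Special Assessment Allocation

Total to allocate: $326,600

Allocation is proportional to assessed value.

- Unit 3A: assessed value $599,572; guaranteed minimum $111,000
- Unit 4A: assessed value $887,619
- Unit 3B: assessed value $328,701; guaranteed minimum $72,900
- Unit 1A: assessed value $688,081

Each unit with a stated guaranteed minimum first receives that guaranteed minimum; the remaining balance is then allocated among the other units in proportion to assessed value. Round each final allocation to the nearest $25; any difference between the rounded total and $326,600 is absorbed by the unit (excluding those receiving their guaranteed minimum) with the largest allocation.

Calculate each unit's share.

Minimums first: Unit 3A $111,000; Unit 3B $72,900. Balance $142,700.
Balance split over remaining assessed value 1,575,700: Unit 4A 80,385.37 → $80,375; Unit 1A 62,314.63 → $62,325.

Unit 3A: $111,000; Unit 4A: $80,375; Unit 3B: $72,900; Unit 1A: $62,325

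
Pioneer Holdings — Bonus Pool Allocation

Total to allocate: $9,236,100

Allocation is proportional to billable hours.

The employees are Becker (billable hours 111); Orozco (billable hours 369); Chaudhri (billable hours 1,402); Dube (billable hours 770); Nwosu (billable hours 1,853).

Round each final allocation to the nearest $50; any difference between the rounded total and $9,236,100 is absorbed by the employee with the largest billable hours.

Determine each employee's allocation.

Sum of billable hours: 111 + 369 + 1,402 + 770 + 1,853 = 4,505.
Proportional shares: Becker 227,570.94; Orozco 756,519.62; Chaudhri 2,874,364.53; Dube 1,578,645.28; Nwosu 3,798,999.62.
At nearest $50: Becker $227,550; Orozco $756,500; Chaudhri $2,874,350; Dube $1,578,650; Nwosu $3,799,000. Sum = $9,236,050.
Difference $9,236,100 − $9,236,050 = +$50 applied to largest billable hours (Nwosu): Nwosu becomes $3,799,050.

Becker: $227,550 | Orozco: $756,500 | Chaudhri: $2,874,350 | Dube: $1,578,650 | Nwosu: $3,799,050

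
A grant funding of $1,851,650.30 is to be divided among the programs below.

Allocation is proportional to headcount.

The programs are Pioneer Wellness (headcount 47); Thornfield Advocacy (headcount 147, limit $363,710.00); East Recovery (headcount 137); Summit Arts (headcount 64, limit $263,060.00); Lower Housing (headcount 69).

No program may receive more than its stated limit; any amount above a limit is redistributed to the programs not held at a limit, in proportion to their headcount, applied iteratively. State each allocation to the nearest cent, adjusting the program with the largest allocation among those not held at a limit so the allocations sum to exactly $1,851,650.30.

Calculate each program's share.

Headcount total: 464.
Unconstrained shares: Pioneer Wellness 187,559.4054; Thornfield Advocacy 586,621.9700; East Recovery 546,715.7136; Summit Arts 255,400.0414; Lower Housing 275,353.1696.
Capped: Thornfield Advocacy ($363,710.00); remaining pool $1,487,940.30 reallocated over remaining headcount 317.
Capped: Summit Arts ($263,060.00); remaining pool $1,224,880.30 reallocated over remaining headcount 253.
Remaining shares: Pioneer Wellness 227,546.9332 → $227,546.93; East Recovery 663,275.1032 → $663,275.10; Lower Housing 334,058.2636 → $334,058.26.
Rounding difference +$0.01 applied to East Recovery → $663,275.11.

Pioneer Wellness: $227,546.93; Thornfield Advocacy: $363,710.00; East Recovery: $663,275.11; Summit Arts: $263,060.00; Lower Housing: $334,058.26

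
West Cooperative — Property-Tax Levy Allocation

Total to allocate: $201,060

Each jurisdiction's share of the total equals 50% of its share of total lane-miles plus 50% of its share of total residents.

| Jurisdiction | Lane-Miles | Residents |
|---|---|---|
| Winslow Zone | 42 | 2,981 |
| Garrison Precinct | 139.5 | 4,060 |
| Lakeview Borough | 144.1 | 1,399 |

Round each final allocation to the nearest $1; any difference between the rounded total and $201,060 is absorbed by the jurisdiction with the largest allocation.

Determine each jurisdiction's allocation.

Totals — lane-miles 325.6, residents 8,440.
Composite weights (50% lane-miles + 50% residents): Winslow Zone 0.2411; Garrison Precinct 0.4547; Lakeview Borough 0.3042.
Raw shares: Winslow Zone 48,474.73; Garrison Precinct 91,430.27; Lakeview Borough 61,155.00.
After rounding ($1): Winslow Zone $48,475; Garrison Precinct $91,430; Lakeview Borough $61,155. Sum = $201,060.
Sum already equals the total — no adjustment.

Winslow Zone: $48,475; Garrison Precinct: $91,430; Lakeview Borough: $61,155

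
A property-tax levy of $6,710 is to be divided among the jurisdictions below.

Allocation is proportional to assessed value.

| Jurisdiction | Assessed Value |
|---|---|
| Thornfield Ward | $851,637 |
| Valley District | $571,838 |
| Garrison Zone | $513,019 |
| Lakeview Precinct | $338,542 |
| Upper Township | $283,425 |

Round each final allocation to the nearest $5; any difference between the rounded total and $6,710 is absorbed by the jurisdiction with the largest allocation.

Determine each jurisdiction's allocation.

Combined assessed value = 2,558,461.
Proportional shares: Thornfield Ward 851,637/2,558,461 × $6,710 = 2,233.56; Valley District 571,838/2,558,461 × $6,710 = 1,499.74; Garrison Zone 513,019/2,558,461 × $6,710 = 1,345.48; Lakeview Precinct 338,542/2,558,461 × $6,710 = 887.88; Upper Township 283,425/2,558,461 × $6,710 = 743.33.
At nearest $5: Thornfield Ward $2,235; Valley District $1,500; Garrison Zone $1,345; Lakeview Precinct $890; Upper Township $745. Sum = $6,715.
Difference $6,710 − $6,715 = −$5 applied to largest allocation (Thornfield Ward): Thornfield Ward becomes $2,230.

Thornfield Ward: $2,230 | Valley District: $1,500 | Garrison Zone: $1,345 | Lakeview Precinct: $890 | Upper Township: $745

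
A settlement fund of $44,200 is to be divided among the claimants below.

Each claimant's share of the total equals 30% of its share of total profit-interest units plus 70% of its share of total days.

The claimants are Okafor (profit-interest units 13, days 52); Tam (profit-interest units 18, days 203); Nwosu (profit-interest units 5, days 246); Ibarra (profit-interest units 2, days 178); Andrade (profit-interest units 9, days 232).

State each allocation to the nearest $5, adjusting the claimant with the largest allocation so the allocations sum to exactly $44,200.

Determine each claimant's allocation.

Totals — profit-interest units 47, days 911.
Blended shares (30% profit-interest units + 70% days): Okafor 0.1229; Tam 0.2709; Nwosu 0.2209; Ibarra 0.1495; Andrade 0.2357.
Pro-rata amounts: Okafor 5,433.72; Tam 11,972.72; Nwosu 9,765.46; Ibarra 6,609.61; Andrade 10,418.49.
Rounded to nearest $5: Okafor $5,435; Tam $11,975; Nwosu $9,765; Ibarra $6,610; Andrade $10,420. Sum = $44,205.
Difference $44,200 − $44,205 = −$5 applied to largest allocation (Tam): Tam becomes $11,970.

Okafor: $5,435 · Tam: $11,970 · Nwosu: $9,765 · Ibarra: $6,610 · Andrade: $10,420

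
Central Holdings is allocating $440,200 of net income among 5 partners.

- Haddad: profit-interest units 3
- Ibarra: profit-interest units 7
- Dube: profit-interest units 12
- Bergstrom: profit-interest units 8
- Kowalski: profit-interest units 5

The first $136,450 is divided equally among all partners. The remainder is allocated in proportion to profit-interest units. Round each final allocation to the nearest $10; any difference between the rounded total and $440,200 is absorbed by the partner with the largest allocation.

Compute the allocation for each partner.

Haddad: $53,330 | Ibarra: $88,040 | Dube: $131,430 | Bergstrom: $96,720 | Kowalski: $70,680

Equal tier: $136,450 ÷ 5 = $27,290 apiece.
Remainder $303,750 by profit-interest units (total 35): Haddad 26,035.71 → $26,040; Ibarra 60,750.00 → $60,750; Dube 104,142.86 → $104,140; Bergstrom 69,428.57 → $69,430; Kowalski 43,392.86 → $43,390.
Totals: Haddad $27,290 + $26,040 = $53,330; Ibarra $27,290 + $60,750 = $88,040; Dube $27,290 + $104,140 = $131,430; Bergstrom $27,290 + $69,430 = $96,720; Kowalski $27,290 + $43,390 = $70,680.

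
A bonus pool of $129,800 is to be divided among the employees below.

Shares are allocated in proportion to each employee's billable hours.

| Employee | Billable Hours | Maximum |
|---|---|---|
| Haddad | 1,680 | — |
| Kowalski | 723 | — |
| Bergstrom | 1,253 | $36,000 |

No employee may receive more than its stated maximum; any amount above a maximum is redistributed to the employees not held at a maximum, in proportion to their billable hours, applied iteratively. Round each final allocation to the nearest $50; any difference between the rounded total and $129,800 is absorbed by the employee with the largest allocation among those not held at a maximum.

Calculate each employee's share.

Haddad: $65,600 | Kowalski: $28,200 | Bergstrom: $36,000

Sum of billable hours: 3,656.
Unconstrained shares: Haddad 59,645.51; Kowalski 25,668.87; Bergstrom 44,485.61.
Capped: Bergstrom ($36,000); remaining pool $93,800 reallocated over remaining billable hours 2,403.
Shares after redistribution: Haddad 65,578.03 → $65,600; Kowalski 28,221.97 → $28,200.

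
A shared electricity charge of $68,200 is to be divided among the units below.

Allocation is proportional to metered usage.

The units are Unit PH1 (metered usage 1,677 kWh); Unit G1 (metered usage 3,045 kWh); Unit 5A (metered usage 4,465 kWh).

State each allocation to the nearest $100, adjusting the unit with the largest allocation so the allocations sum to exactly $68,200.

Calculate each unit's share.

Unit PH1: $12,400 | Unit G1: $22,600 | Unit 5A: $33,200

Metered usage total: 9,187.
Proportional shares: Unit PH1 1,677/9,187 × $68,200 = 12,449.27; Unit G1 3,045/9,187 × $68,200 = 22,604.66; Unit 5A 4,465/9,187 × $68,200 = 33,146.08.
At nearest $100: Unit PH1 $12,400; Unit G1 $22,600; Unit 5A $33,100. Sum = $68,100.
Difference $68,200 − $68,100 = +$100 applied to largest allocation (Unit 5A): Unit 5A becomes $33,200.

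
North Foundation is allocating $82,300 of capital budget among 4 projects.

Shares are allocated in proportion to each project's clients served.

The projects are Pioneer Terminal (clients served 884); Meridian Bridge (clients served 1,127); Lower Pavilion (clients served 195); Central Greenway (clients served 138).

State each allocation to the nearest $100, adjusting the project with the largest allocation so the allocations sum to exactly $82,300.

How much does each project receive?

Pioneer Terminal: $31,000 | Meridian Bridge: $39,700 | Lower Pavilion: $6,800 | Central Greenway: $4,800

Clients served total: 2,344.
Raw shares: Pioneer Terminal 884/2,344 × $82,300 = 31,038.05; Meridian Bridge 1,127/2,344 × $82,300 = 39,570.01; Lower Pavilion 195/2,344 × $82,300 = 6,846.63; Central Greenway 138/2,344 × $82,300 = 4,845.31.
After rounding ($100): Pioneer Terminal $31,000; Meridian Bridge $39,600; Lower Pavilion $6,800; Central Greenway $4,800. Sum = $82,200.
Difference $82,300 − $82,200 = +$100 applied to largest allocation (Meridian Bridge): Meridian Bridge becomes $39,700.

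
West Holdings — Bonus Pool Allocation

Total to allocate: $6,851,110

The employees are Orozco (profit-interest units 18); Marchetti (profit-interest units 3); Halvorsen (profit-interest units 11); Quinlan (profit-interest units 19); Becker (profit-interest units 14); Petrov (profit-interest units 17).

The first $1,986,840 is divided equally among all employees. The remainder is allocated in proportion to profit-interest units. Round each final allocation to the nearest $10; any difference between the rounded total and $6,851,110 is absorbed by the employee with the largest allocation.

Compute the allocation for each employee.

Orozco: $1,398,910; Marchetti: $509,100; Halvorsen: $983,660; Quinlan: $1,458,220; Becker: $1,161,630; Petrov: $1,339,590

Equal tier: $1,986,840 ÷ 6 = $331,140 apiece.
Remainder $4,864,270 by profit-interest units (total 82): Orozco 1,067,766.59 → $1,067,770; Marchetti 177,961.10 → $177,960; Halvorsen 652,524.02 → $652,520; Quinlan 1,127,086.95 → $1,127,090; Becker 830,485.12 → $830,490; Petrov 1,008,446.22 → $1,008,450.
Rounding difference −$10 on remainder applied to Quinlan.
Totals: Orozco $331,140 + $1,067,770 = $1,398,910; Marchetti $331,140 + $177,960 = $509,100; Halvorsen $331,140 + $652,520 = $983,660; Quinlan $331,140 + $1,127,080 = $1,458,220; Becker $331,140 + $830,490 = $1,161,630; Petrov $331,140 + $1,008,450 = $1,339,590.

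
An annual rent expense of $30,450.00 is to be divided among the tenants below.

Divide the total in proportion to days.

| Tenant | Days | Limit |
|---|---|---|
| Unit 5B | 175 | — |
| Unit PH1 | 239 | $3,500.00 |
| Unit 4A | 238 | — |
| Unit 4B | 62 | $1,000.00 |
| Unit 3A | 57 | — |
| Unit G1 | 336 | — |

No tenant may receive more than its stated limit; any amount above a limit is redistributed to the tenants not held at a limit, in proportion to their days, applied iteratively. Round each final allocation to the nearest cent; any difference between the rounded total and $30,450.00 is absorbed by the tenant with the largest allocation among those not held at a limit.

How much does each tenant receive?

Unit 5B: $5,634.31 · Unit PH1: $3,500.00 · Unit 4A: $7,662.66 · Unit 4B: $1,000.00 · Unit 3A: $1,835.17 · Unit G1: $10,817.86

Sum of days: 1,107.
Unconstrained shares: Unit 5B 4,813.6856; Unit PH1 6,574.1192; Unit 4A 6,546.6125; Unit 4B 1,705.4201; Unit 3A 1,567.8862; Unit G1 9,242.2764.
Held at cap: Unit PH1 ($3,500.00), Unit 4B ($1,000.00); remaining pool $25,950.00 reallocated over remaining days 806.
Redistributed shares: Unit 5B 5,634.3052 → $5,634.31; Unit 4A 7,662.6551 → $7,662.66; Unit 3A 1,835.1737 → $1,835.17; Unit G1 10,817.8660 → $10,817.87.
Rounding difference −$0.01 applied to Unit G1 → $10,817.86.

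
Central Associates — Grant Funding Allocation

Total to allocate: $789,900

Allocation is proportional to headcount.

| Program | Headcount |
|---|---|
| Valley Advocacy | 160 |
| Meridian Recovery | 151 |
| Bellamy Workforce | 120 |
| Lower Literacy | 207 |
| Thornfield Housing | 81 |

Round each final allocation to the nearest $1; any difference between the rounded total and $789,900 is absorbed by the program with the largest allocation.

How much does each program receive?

Total headcount = 719.
Raw shares: Valley Advocacy 160/719 × $789,900 = 175,777.47; Meridian Recovery 151/719 × $789,900 = 165,889.99; Bellamy Workforce 120/719 × $789,900 = 131,833.10; Lower Literacy 207/719 × $789,900 = 227,412.10; Thornfield Housing 81/719 × $789,900 = 88,987.34.
After rounding ($1): Valley Advocacy $175,777; Meridian Recovery $165,890; Bellamy Workforce $131,833; Lower Literacy $227,412; Thornfield Housing $88,987. Sum = $789,899.
Difference $789,900 − $789,899 = +$1 applied to largest allocation (Lower Literacy): Lower Literacy becomes $227,413.

Valley Advocacy: $175,777; Meridian Recovery: $165,890; Bellamy Workforce: $131,833; Lower Literacy: $227,413; Thornfield Housing: $88,987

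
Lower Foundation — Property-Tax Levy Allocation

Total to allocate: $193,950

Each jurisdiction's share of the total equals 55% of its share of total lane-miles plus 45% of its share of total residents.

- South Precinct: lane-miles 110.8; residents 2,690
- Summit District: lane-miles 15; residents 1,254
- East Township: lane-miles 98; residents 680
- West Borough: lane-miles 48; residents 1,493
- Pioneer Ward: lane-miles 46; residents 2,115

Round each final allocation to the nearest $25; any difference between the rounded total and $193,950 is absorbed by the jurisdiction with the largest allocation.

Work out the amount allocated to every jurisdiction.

Totals — lane-miles 317.8, residents 8,232.
Combined weights (55% lane-miles + 45% residents): South Precinct 0.3388; Summit District 0.0945; East Township 0.2068; West Borough 0.1647; Pioneer Ward 0.1952.
Raw shares: South Precinct 65,711.02; Summit District 18,330.08; East Township 40,104.12; West Borough 31,940.76; Pioneer Ward 37,864.03.
Rounded to nearest $25: South Precinct $65,700; Summit District $18,325; East Township $40,100; West Borough $31,950; Pioneer Ward $37,875. Sum = $193,950.
Rounded total matches; no reconciliation needed.

South Precinct: $65,700 · Summit District: $18,325 · East Township: $40,100 · West Borough: $31,950 · Pioneer Ward: $37,875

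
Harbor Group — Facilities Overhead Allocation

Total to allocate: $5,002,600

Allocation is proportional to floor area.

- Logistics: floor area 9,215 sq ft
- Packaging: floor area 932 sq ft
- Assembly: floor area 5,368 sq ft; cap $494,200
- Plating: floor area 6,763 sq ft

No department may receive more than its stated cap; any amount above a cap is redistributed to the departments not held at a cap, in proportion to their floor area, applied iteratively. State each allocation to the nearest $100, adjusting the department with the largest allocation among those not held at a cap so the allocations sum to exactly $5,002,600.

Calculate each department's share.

Logistics: $2,456,800; Packaging: $248,500; Assembly: $494,200; Plating: $1,803,100

Sum of floor area: 22,278.
Unconstrained shares: Logistics 2,069,259.31; Packaging 209,283.74; Assembly 1,205,402.50; Plating 1,518,654.45.
Capped: Assembly ($494,200); residual $4,508,400 reallocated over remaining floor area 16,910.
Remaining shares: Logistics 2,456,824.72 → $2,456,800; Packaging 248,481.89 → $248,500; Plating 1,803,093.39 → $1,803,100.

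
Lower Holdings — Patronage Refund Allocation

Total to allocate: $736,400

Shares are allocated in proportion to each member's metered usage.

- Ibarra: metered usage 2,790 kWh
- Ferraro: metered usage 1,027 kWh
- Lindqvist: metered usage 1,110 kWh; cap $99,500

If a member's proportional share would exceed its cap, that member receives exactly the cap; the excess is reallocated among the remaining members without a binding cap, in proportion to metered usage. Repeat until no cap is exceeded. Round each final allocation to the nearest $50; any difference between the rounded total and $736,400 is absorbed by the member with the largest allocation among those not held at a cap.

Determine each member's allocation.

Ibarra: $465,550 | Ferraro: $171,350 | Lindqvist: $99,500

Sum of metered usage: 4,927.
Proportional shares (ignoring caps): Ibarra 416,999.39; Ferraro 153,497.63; Lindqvist 165,902.98.
Capped: Lindqvist ($99,500); remaining pool $636,900 reallocated over remaining metered usage 3,817.
Redistributed shares: Ibarra 465,536.02 → $465,550; Ferraro 171,363.98 → $171,350.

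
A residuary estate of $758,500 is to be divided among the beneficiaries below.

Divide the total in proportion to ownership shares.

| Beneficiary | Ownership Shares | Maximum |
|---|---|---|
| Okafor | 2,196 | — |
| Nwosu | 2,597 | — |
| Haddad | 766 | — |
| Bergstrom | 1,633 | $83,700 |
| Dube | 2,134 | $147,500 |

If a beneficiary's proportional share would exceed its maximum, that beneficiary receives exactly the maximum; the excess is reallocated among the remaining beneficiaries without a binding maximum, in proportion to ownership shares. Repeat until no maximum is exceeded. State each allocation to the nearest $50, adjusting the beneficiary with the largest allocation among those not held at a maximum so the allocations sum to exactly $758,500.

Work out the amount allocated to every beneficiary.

Total ownership shares = 9,326.
Unconstrained shares: Okafor 178,604.55; Nwosu 211,218.58; Haddad 62,300.13; Bergstrom 132,814.77; Dube 173,561.98.
Capped: Bergstrom ($83,700), Dube ($147,500); residual $527,300 reallocated over remaining ownership shares 5,559.
Shares after redistribution: Okafor 208,302.00 → $208,300; Nwosu 246,338.93 → $246,350; Haddad 72,659.08 → $72,650.

Okafor: $208,300 | Nwosu: $246,350 | Haddad: $72,650 | Bergstrom: $83,700 | Dube: $147,500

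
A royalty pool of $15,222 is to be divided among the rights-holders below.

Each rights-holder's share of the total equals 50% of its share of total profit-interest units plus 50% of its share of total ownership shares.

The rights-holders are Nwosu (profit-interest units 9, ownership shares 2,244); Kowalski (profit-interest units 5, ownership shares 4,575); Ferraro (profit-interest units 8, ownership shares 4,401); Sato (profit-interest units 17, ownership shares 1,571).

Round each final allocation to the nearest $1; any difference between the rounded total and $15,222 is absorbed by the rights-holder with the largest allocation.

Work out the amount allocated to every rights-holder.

Totals — profit-interest units 39, ownership shares 12,791.
Combined weights (50% profit-interest units + 50% ownership shares): Nwosu 0.2031; Kowalski 0.2429; Ferraro 0.2746; Sato 0.2794.
Raw shares: Nwosu 3,091.63; Kowalski 3,698.02; Ferraro 4,179.95; Sato 4,252.40.
After rounding ($1): Nwosu $3,092; Kowalski $3,698; Ferraro $4,180; Sato $4,252. Sum = $15,222.
No rounding difference to absorb.

Nwosu: $3,092 | Kowalski: $3,698 | Ferraro: $4,180 | Sato: $4,252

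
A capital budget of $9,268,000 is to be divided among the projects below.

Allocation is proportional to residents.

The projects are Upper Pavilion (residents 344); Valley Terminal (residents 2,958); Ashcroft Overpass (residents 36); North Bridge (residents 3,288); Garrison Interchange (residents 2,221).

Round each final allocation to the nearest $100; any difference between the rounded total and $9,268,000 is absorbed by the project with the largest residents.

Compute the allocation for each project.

Upper Pavilion: $360,400 | Valley Terminal: $3,098,800 | Ashcroft Overpass: $37,700 | North Bridge: $3,444,400 | Garrison Interchange: $2,326,700

Combined residents = 8,847.
Pro-rata amounts: Upper Pavilion 344/8,847 × $9,268,000 = 360,369.84; Valley Terminal 2,958/8,847 × $9,268,000 = 3,098,761.61; Ashcroft Overpass 36/8,847 × $9,268,000 = 37,713.12; North Bridge 3,288/8,847 × $9,268,000 = 3,444,465.24; Garrison Interchange 2,221/8,847 × $9,268,000 = 2,326,690.18.
Rounded to nearest $100: Upper Pavilion $360,400; Valley Terminal $3,098,800; Ashcroft Overpass $37,700; North Bridge $3,444,500; Garrison Interchange $2,326,700. Sum = $9,268,100.
Difference $9,268,000 − $9,268,100 = −$100 applied to largest residents (North Bridge): North Bridge becomes $3,444,400.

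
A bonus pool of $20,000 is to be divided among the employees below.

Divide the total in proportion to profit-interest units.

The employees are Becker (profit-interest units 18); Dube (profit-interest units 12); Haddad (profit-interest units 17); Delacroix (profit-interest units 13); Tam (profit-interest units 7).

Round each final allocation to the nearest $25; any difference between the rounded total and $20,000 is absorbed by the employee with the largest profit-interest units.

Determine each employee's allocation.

Profit-interest units total: 18 + 12 + 17 + 13 + 7 = 67.
Proportional shares: Becker 5,373.13; Dube 3,582.09; Haddad 5,074.63; Delacroix 3,880.60; Tam 2,089.55.
After rounding ($25): Becker $5,375; Dube $3,575; Haddad $5,075; Delacroix $3,875; Tam $2,100. Sum = $20,000.
No rounding difference to absorb.

Becker: $5,375 · Dube: $3,575 · Haddad: $5,075 · Delacroix: $3,875 · Tam: $2,100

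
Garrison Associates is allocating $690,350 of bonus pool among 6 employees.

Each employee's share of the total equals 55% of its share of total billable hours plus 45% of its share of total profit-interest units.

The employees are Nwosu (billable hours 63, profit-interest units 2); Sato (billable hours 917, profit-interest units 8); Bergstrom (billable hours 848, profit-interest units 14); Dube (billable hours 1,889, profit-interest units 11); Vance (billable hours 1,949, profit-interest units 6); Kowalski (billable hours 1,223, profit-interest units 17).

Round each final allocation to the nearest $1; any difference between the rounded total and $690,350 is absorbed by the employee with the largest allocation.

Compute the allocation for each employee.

Nwosu: $14,185 | Sato: $93,390 | Bergstrom: $121,724 | Dube: $163,032 | Vance: $139,558 | Kowalski: $158,461

Billable hours total 6,889; profit-interest units total 58.
Composite weights (55% billable hours + 45% profit-interest units): Nwosu 0.0205; Sato 0.1353; Bergstrom 0.1763; Dube 0.2362; Vance 0.2022; Kowalski 0.2295.
Raw shares: Nwosu 14,184.62; Sato 93,390.47; Bergstrom 121,724.46; Dube 163,031.48; Vance 139,557.61; Kowalski 158,461.36.
At nearest $1: Nwosu $14,185; Sato $93,390; Bergstrom $121,724; Dube $163,031; Vance $139,558; Kowalski $158,461. Sum = $690,349.
Difference $690,350 − $690,349 = +$1 applied to largest allocation (Dube): Dube becomes $163,032.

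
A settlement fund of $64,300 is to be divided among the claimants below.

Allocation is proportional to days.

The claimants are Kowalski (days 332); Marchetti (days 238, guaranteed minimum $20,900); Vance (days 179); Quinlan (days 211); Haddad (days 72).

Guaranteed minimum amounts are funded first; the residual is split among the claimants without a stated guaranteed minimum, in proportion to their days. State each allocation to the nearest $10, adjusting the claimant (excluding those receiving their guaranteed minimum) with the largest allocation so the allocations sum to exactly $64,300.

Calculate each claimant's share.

Kowalski: $18,150; Marchetti: $20,900; Vance: $9,780; Quinlan: $11,530; Haddad: $3,940

Guaranteed amounts: Marchetti $20,900. Remaining pool $43,400.
Remaining pool split over remaining days 794: Kowalski 18,147.10 → $18,150; Vance 9,784.13 → $9,780; Quinlan 11,533.25 → $11,530; Haddad 3,935.52 → $3,940.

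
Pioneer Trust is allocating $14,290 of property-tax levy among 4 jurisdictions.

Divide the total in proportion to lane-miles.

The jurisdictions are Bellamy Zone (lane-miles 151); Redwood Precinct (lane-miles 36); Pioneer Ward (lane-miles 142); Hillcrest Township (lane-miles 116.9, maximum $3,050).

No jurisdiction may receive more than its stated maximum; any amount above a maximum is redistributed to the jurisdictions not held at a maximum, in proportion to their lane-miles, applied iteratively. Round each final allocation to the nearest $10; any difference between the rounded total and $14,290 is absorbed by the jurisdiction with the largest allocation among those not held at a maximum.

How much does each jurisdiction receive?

Sum of lane-miles: 445.9.
Pro-rata shares before constraints: Bellamy Zone 4,839.18; Redwood Precinct 1,153.71; Pioneer Ward 4,550.75; Hillcrest Township 3,746.36.
Cap binds for Hillcrest Township ($3,050); balance $11,240 reallocated over remaining lane-miles 329.
Remaining shares: Bellamy Zone 5,158.78 → $5,160; Redwood Precinct 1,229.91 → $1,230; Pioneer Ward 4,851.31 → $4,850.

Bellamy Zone: $5,160 · Redwood Precinct: $1,230 · Pioneer Ward: $4,850 · Hillcrest Township: $3,050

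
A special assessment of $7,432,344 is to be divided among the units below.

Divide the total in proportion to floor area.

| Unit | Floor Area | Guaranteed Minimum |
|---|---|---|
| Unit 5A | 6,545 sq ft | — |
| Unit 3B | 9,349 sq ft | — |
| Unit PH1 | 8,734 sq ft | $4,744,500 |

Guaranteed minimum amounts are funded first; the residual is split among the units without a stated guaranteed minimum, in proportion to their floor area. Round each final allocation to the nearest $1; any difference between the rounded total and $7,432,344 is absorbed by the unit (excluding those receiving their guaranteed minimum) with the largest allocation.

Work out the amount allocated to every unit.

Unit 5A: $1,106,829 · Unit 3B: $1,581,015 · Unit PH1: $4,744,500

Fund the minimums — Unit PH1 $4,744,500. Remaining pool $2,687,844.
Remaining pool split over remaining floor area 15,894: Unit 5A 1,106,828.93 → $1,106,829; Unit 3B 1,581,015.07 → $1,581,015.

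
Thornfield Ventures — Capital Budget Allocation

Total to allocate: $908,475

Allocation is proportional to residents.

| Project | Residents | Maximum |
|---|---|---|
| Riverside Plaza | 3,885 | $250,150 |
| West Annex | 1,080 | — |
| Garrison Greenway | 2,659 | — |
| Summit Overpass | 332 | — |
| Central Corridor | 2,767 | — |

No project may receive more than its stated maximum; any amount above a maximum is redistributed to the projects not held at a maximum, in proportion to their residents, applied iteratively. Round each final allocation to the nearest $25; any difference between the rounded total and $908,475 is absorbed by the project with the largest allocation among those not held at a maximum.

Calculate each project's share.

Combined residents = 10,723.
Unconstrained shares: Riverside Plaza 329,145.33; West Annex 91,499.86; Garrison Greenway 225,276.04; Summit Overpass 28,127.73; Central Corridor 234,426.03.
Held at cap: Riverside Plaza ($250,150); remaining pool $658,325 reallocated over remaining residents 6,838.
Remaining shares: West Annex 103,976.46 → $103,975; Garrison Greenway 255,993.88 → $256,000; Summit Overpass 31,963.13 → $31,975; Central Corridor 266,391.53 → $266,400.
Rounding difference −$25 applied to Central Corridor → $266,375.

Riverside Plaza: $250,150 | West Annex: $103,975 | Garrison Greenway: $256,000 | Summit Overpass: $31,975 | Central Corridor: $266,375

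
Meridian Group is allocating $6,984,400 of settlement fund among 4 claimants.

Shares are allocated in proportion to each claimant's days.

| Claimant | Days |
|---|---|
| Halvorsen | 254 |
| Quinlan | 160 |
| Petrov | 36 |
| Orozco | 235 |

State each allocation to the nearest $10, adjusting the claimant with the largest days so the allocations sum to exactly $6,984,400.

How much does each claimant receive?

Halvorsen: $2,589,840; Quinlan: $1,631,390; Petrov: $367,060; Orozco: $2,396,110

Total days = 254 + 160 + 36 + 235 = 685.
Unrounded shares: Halvorsen 2,589,835.91; Quinlan 1,631,392.70; Petrov 367,063.36; Orozco 2,396,108.03.
Rounded to nearest $10: Halvorsen $2,589,840; Quinlan $1,631,390; Petrov $367,060; Orozco $2,396,110. Sum = $6,984,400.
Sum already equals the total — no adjustment.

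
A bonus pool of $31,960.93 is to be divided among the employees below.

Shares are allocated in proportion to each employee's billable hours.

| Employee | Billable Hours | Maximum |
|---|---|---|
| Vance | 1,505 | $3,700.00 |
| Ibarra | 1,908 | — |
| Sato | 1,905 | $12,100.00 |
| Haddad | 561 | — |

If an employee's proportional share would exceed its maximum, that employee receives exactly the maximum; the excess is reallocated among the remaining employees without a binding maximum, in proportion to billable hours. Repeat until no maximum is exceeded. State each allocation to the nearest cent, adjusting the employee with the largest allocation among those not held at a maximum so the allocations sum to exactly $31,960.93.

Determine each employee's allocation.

Sum of billable hours: 5,879.
Unconstrained shares: Vance 8,181.8676; Ibarra 10,372.7597; Sato 10,356.4504; Haddad 3,049.8523.
Cap binds for Vance ($3,700.00); remaining pool $28,260.93 reallocated over remaining billable hours 4,374.
Cap binds for Sato ($12,100.00); remaining pool $16,160.93 reallocated over remaining billable hours 2,469.
Shares after redistribution: Ibarra 12,488.8839 → $12,488.88; Haddad 3,672.0461 → $3,672.05.

Vance: $3,700.00 | Ibarra: $12,488.88 | Sato: $12,100.00 | Haddad: $3,672.05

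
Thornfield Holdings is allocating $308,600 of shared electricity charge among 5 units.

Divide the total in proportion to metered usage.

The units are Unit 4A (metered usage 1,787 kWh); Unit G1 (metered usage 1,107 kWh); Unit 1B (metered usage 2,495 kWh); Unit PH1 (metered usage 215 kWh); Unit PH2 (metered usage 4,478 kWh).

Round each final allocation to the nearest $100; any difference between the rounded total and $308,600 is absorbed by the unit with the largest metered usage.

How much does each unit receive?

Unit 4A: $54,700 · Unit G1: $33,900 · Unit 1B: $76,400 · Unit PH1: $6,600 · Unit PH2: $137,000

Metered usage total: 10,082.
Unrounded shares: Unit 4A 1,787/10,082 × $308,600 = 54,698.29; Unit G1 1,107/10,082 × $308,600 = 33,884.17; Unit 1B 2,495/10,082 × $308,600 = 76,369.47; Unit PH1 215/10,082 × $308,600 = 6,580.94; Unit PH2 4,478/10,082 × $308,600 = 137,067.13.
At nearest $100: Unit 4A $54,700; Unit G1 $33,900; Unit 1B $76,400; Unit PH1 $6,600; Unit PH2 $137,100. Sum = $308,700.
Difference $308,600 − $308,700 = −$100 applied to largest metered usage (Unit PH2): Unit PH2 becomes $137,000.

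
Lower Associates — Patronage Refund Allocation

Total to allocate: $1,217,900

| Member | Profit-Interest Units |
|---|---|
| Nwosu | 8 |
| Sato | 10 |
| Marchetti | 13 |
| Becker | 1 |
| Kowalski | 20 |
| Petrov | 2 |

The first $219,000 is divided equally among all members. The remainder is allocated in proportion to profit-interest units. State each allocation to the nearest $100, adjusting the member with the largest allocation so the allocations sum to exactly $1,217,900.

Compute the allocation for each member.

Equal tier: $219,000 ÷ 6 = $36,500 apiece.
Remainder $998,900 by profit-interest units (total 54): Nwosu 147,985.19 → $148,000; Sato 184,981.48 → $185,000; Marchetti 240,475.93 → $240,500; Becker 18,498.15 → $18,500; Kowalski 369,962.96 → $370,000; Petrov 36,996.30 → $37,000.
Rounding difference −$100 on remainder applied to Kowalski.
Totals: Nwosu $36,500 + $148,000 = $184,500; Sato $36,500 + $185,000 = $221,500; Marchetti $36,500 + $240,500 = $277,000; Becker $36,500 + $18,500 = $55,000; Kowalski $36,500 + $369,900 = $406,400; Petrov $36,500 + $37,000 = $73,500.

Nwosu: $184,500 | Sato: $221,500 | Marchetti: $277,000 | Becker: $55,000 | Kowalski: $406,400 | Petrov: $73,500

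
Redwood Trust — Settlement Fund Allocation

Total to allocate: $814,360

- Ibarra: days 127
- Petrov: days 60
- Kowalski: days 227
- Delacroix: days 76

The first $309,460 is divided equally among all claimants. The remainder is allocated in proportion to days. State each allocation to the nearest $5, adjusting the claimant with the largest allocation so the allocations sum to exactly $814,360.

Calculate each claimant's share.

Equal tier: $309,460 ÷ 4 = $77,365 apiece.
Remainder $504,900 by days (total 490): Ibarra 130,861.84 → $130,860; Petrov 61,824.49 → $61,825; Kowalski 233,902.65 → $233,905; Delacroix 78,311.02 → $78,310.
Totals: Ibarra $77,365 + $130,860 = $208,225; Petrov $77,365 + $61,825 = $139,190; Kowalski $77,365 + $233,905 = $311,270; Delacroix $77,365 + $78,310 = $155,675.

Ibarra: $208,225; Petrov: $139,190; Kowalski: $311,270; Delacroix: $155,675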